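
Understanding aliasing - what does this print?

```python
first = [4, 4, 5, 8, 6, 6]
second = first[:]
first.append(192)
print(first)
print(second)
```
[4, 4, 5, 8, 6, 6, 192]
[4, 4, 5, 8, 6, 6]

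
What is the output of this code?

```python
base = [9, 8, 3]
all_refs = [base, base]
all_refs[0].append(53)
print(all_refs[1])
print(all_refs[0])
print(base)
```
[9, 8, 3, 53]
[9, 8, 3, 53]
[9, 8, 3, 53]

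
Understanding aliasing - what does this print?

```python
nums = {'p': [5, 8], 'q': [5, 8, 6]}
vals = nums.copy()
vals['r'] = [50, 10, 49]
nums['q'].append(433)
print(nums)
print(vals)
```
{'p': [5, 8], 'q': [5, 8, 6, 433]}
{'p': [5, 8], 'q': [5, 8, 6, 433], 'r': [50, 10, 49]}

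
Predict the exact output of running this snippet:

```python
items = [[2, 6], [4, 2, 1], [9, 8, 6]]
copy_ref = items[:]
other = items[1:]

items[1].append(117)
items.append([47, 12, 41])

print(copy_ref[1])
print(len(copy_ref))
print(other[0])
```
[4, 2, 1, 117]
3
[4, 2, 1, 117]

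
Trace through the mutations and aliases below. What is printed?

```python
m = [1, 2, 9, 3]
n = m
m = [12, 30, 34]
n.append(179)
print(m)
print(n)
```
[12, 30, 34]
[1, 2, 9, 3, 179]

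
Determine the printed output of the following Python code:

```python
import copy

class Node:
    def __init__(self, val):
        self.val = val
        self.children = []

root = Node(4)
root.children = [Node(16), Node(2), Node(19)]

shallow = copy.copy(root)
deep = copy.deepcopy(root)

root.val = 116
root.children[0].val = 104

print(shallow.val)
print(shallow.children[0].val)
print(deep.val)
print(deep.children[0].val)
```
4
104
4
16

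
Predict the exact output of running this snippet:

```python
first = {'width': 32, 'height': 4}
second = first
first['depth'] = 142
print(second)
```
{'width': 32, 'height': 4, 'depth': 142}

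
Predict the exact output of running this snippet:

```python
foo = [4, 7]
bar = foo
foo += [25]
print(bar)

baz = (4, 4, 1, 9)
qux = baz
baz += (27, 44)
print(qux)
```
[4, 7, 25]
(4, 4, 1, 9)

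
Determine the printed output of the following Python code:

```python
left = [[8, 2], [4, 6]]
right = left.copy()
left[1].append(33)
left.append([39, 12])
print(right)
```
[[8, 2], [4, 6, 33]]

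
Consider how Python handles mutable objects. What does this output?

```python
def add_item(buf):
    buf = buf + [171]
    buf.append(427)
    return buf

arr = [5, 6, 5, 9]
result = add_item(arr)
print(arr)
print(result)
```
[5, 6, 5, 9]
[5, 6, 5, 9, 171, 427]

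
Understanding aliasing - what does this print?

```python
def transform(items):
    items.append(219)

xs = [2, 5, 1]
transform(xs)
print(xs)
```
[2, 5, 1, 219]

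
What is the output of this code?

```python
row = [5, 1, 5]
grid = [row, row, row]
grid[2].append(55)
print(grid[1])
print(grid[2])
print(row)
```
[5, 1, 5, 55]
[5, 1, 5, 55]
[5, 1, 5, 55]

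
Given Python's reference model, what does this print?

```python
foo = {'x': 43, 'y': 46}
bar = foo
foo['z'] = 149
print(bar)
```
{'x': 43, 'y': 46, 'z': 149}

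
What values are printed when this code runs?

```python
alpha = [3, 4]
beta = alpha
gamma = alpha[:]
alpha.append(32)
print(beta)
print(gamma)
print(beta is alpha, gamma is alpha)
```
[3, 4, 32]
[3, 4]
True False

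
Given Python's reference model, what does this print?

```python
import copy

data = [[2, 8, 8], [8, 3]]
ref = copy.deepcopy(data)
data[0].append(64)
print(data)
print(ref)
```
[[2, 8, 8, 64], [8, 3]]
[[2, 8, 8], [8, 3]]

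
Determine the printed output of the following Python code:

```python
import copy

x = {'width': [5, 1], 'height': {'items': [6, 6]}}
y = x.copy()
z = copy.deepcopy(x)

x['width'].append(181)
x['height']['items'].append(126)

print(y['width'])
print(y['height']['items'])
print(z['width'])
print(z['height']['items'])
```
[5, 1, 181]
[6, 6, 126]
[5, 1]
[6, 6]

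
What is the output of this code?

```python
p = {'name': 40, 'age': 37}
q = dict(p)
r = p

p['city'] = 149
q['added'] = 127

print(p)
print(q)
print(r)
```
{'name': 40, 'age': 37, 'city': 149}
{'name': 40, 'age': 37, 'added': 127}
{'name': 40, 'age': 37, 'city': 149}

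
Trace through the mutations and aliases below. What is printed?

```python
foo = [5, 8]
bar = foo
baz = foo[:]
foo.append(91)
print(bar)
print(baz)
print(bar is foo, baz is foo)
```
[5, 8, 91]
[5, 8]
True False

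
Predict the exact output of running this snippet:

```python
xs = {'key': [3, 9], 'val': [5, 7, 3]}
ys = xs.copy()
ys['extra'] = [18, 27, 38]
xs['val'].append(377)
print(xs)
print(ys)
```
{'key': [3, 9], 'val': [5, 7, 3, 377]}
{'key': [3, 9], 'val': [5, 7, 3, 377], 'extra': [18, 27, 38]}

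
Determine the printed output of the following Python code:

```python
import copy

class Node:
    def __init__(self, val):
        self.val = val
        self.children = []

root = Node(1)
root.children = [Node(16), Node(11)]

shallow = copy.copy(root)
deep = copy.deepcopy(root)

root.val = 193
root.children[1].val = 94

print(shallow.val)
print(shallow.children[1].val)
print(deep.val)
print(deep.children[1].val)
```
1
94
1
11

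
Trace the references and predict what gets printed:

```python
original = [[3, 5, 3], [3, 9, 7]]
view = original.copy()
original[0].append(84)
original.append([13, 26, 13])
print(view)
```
[[3, 5, 3, 84], [3, 9, 7]]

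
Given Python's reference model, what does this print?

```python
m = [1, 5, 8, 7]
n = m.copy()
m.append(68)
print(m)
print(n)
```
[1, 5, 8, 7, 68]
[1, 5, 8, 7]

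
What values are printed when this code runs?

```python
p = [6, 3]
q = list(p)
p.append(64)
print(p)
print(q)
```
[6, 3, 64]
[6, 3]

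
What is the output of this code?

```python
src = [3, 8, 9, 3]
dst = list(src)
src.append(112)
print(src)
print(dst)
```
[3, 8, 9, 3, 112]
[3, 8, 9, 3]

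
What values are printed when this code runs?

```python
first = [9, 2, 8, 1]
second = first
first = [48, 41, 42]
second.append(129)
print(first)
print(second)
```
[48, 41, 42]
[9, 2, 8, 1, 129]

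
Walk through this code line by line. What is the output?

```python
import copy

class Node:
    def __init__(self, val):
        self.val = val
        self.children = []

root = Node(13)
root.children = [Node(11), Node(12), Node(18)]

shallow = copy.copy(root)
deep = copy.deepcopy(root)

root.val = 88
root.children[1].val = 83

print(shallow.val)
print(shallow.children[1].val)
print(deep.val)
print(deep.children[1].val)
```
13
83
13
12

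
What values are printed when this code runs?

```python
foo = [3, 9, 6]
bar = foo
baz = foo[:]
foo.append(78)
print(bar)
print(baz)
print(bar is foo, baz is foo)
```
[3, 9, 6, 78]
[3, 9, 6]
True False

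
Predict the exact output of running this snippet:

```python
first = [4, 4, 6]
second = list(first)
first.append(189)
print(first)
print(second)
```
[4, 4, 6, 189]
[4, 4, 6]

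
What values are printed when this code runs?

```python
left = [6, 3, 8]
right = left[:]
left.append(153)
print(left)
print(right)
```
[6, 3, 8, 153]
[6, 3, 8]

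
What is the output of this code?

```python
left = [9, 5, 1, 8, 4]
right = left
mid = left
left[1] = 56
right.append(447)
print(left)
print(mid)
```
[9, 56, 1, 8, 4, 447]
[9, 56, 1, 8, 4, 447]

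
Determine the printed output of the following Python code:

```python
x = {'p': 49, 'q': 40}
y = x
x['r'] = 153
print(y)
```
{'p': 49, 'q': 40, 'r': 153}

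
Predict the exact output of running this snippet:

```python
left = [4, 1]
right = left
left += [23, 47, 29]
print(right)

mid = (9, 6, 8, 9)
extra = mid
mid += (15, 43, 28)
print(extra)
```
[4, 1, 23, 47, 29]
(9, 6, 8, 9)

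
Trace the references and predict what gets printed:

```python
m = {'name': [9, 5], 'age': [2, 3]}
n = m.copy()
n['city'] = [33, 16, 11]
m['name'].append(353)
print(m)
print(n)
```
{'name': [9, 5, 353], 'age': [2, 3]}
{'name': [9, 5, 353], 'age': [2, 3], 'city': [33, 16, 11]}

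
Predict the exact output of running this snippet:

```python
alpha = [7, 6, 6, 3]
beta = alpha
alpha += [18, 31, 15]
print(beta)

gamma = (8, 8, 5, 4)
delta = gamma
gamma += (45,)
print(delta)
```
[7, 6, 6, 3, 18, 31, 15]
(8, 8, 5, 4)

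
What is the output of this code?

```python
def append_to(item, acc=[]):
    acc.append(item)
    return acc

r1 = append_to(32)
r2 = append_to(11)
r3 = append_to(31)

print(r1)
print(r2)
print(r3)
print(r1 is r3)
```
[32, 11, 31]
[32, 11, 31]
[32, 11, 31]
True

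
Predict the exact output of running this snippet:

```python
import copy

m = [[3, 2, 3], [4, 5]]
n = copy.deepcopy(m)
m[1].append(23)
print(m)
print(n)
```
[[3, 2, 3], [4, 5, 23]]
[[3, 2, 3], [4, 5]]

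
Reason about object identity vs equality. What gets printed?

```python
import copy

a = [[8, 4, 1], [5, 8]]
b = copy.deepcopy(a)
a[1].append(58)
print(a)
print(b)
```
[[8, 4, 1], [5, 8, 58]]
[[8, 4, 1], [5, 8]]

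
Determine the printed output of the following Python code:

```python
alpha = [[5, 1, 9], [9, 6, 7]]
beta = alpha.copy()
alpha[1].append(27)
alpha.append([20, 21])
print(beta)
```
[[5, 1, 9], [9, 6, 7, 27]]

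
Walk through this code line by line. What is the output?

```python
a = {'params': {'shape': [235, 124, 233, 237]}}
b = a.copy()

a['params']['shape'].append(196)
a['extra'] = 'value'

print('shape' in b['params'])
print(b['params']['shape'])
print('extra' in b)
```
True
[235, 124, 233, 237, 196]
False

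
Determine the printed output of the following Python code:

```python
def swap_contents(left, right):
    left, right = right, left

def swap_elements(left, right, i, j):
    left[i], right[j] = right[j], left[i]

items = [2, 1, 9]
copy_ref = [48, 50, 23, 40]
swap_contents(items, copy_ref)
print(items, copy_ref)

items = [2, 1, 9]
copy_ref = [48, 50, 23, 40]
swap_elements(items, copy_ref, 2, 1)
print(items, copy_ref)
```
[2, 1, 9] [48, 50, 23, 40]
[2, 1, 50] [48, 9, 23, 40]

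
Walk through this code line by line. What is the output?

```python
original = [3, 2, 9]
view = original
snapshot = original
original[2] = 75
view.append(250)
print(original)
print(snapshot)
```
[3, 2, 75, 250]
[3, 2, 75, 250]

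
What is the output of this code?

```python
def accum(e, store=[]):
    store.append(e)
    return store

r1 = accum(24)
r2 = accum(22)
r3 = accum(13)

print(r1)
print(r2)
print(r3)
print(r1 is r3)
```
[24, 22, 13]
[24, 22, 13]
[24, 22, 13]
True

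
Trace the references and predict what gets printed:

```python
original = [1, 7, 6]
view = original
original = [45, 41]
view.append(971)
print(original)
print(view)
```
[45, 41]
[1, 7, 6, 971]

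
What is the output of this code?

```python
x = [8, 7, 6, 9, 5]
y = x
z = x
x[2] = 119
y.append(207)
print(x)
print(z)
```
[8, 7, 119, 9, 5, 207]
[8, 7, 119, 9, 5, 207]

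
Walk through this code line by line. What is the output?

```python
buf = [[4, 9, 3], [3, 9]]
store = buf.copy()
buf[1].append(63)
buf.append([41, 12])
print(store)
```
[[4, 9, 3], [3, 9, 63]]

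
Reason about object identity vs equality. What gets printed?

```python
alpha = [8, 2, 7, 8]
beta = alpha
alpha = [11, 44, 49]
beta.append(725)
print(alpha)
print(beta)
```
[11, 44, 49]
[8, 2, 7, 8, 725]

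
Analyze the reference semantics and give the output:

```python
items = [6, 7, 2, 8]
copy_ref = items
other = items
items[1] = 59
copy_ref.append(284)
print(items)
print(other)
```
[6, 59, 2, 8, 284]
[6, 59, 2, 8, 284]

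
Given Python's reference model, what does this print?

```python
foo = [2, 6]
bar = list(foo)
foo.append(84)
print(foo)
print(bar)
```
[2, 6, 84]
[2, 6]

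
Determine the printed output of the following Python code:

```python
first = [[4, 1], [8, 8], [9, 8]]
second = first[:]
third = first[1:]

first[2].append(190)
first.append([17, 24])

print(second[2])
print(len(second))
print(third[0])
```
[9, 8, 190]
3
[8, 8]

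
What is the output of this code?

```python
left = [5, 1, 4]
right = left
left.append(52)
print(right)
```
[5, 1, 4, 52]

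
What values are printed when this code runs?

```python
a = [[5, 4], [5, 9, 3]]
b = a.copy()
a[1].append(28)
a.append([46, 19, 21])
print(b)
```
[[5, 4], [5, 9, 3, 28]]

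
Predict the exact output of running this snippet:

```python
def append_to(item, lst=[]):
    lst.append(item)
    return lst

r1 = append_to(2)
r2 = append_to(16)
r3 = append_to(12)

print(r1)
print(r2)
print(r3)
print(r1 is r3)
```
[2, 16, 12]
[2, 16, 12]
[2, 16, 12]
True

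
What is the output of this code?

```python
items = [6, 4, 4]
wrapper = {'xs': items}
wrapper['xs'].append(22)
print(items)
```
[6, 4, 4, 22]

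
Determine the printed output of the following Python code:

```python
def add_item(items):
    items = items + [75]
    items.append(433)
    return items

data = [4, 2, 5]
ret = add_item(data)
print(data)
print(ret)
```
[4, 2, 5]
[4, 2, 5, 75, 433]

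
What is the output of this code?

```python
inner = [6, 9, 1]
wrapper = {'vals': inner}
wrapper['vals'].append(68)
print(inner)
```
[6, 9, 1, 68]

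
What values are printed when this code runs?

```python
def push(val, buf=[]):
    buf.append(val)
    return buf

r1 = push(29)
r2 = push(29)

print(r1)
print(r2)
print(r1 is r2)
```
[29, 29]
[29, 29]
True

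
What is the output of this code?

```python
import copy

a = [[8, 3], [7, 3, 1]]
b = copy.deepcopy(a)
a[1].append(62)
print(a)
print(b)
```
[[8, 3], [7, 3, 1, 62]]
[[8, 3], [7, 3, 1]]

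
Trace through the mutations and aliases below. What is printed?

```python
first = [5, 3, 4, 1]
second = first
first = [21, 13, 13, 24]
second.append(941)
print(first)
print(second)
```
[21, 13, 13, 24]
[5, 3, 4, 1, 941]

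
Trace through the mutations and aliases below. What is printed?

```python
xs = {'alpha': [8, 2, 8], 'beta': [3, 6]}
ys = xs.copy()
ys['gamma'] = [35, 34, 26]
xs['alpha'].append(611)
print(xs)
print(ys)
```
{'alpha': [8, 2, 8, 611], 'beta': [3, 6]}
{'alpha': [8, 2, 8, 611], 'beta': [3, 6], 'gamma': [35, 34, 26]}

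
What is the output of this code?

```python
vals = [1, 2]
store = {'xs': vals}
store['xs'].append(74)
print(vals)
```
[1, 2, 74]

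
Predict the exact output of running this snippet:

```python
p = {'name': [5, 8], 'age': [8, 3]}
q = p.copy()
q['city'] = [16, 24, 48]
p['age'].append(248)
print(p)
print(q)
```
{'name': [5, 8], 'age': [8, 3, 248]}
{'name': [5, 8], 'age': [8, 3, 248], 'city': [16, 24, 48]}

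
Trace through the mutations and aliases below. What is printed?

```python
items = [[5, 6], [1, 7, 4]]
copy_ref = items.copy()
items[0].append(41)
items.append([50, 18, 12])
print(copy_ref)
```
[[5, 6, 41], [1, 7, 4]]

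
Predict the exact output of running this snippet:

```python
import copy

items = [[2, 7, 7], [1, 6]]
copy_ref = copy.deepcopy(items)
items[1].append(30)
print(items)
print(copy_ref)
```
[[2, 7, 7], [1, 6, 30]]
[[2, 7, 7], [1, 6]]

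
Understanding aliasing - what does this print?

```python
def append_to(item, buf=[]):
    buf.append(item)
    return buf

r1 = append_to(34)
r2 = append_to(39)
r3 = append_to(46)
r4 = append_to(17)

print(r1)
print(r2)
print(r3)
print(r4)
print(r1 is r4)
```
[34, 39, 46, 17]
[34, 39, 46, 17]
[34, 39, 46, 17]
[34, 39, 46, 17]
True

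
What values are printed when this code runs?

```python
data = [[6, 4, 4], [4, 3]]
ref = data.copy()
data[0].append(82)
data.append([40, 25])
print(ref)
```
[[6, 4, 4, 82], [4, 3]]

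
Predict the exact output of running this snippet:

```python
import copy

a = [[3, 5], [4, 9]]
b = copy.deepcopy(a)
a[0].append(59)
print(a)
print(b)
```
[[3, 5, 59], [4, 9]]
[[3, 5], [4, 9]]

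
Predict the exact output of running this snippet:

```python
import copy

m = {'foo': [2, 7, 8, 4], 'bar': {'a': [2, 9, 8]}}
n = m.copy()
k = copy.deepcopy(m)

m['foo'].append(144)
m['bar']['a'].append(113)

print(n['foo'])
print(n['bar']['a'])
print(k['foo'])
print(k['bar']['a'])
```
[2, 7, 8, 4, 144]
[2, 9, 8, 113]
[2, 7, 8, 4]
[2, 9, 8]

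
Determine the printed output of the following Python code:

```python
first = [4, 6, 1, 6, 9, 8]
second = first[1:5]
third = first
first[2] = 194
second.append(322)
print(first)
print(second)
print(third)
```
[4, 6, 194, 6, 9, 8]
[6, 1, 6, 9, 322]
[4, 6, 194, 6, 9, 8]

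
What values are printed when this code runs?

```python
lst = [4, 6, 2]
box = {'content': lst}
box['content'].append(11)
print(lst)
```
[4, 6, 2, 11]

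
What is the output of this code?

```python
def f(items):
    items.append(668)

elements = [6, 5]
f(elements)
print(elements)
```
[6, 5, 668]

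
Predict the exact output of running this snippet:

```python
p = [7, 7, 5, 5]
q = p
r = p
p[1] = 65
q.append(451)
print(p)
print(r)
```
[7, 65, 5, 5, 451]
[7, 65, 5, 5, 451]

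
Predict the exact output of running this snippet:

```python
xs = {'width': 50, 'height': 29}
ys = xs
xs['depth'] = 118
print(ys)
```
{'width': 50, 'height': 29, 'depth': 118}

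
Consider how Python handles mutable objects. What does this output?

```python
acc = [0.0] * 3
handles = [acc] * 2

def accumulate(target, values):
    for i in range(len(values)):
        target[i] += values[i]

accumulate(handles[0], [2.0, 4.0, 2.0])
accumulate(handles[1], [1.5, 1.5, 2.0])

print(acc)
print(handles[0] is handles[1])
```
[3.5, 5.5, 4.0]
True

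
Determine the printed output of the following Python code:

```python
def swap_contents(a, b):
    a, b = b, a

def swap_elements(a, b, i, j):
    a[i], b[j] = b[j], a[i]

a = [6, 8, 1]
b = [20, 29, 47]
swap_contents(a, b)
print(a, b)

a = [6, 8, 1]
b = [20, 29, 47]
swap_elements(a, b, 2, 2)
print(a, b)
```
[6, 8, 1] [20, 29, 47]
[6, 8, 47] [20, 29, 1]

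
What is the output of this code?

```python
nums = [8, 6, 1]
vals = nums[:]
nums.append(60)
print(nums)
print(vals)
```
[8, 6, 1, 60]
[8, 6, 1]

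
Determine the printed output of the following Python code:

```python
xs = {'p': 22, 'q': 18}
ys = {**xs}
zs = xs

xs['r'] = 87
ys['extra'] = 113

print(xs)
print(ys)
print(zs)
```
{'p': 22, 'q': 18, 'r': 87}
{'p': 22, 'q': 18, 'extra': 113}
{'p': 22, 'q': 18, 'r': 87}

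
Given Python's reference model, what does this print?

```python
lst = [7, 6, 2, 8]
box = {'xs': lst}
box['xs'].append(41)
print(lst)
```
[7, 6, 2, 8, 41]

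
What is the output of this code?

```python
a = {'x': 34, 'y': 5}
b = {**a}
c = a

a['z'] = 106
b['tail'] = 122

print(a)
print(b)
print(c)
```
{'x': 34, 'y': 5, 'z': 106}
{'x': 34, 'y': 5, 'tail': 122}
{'x': 34, 'y': 5, 'z': 106}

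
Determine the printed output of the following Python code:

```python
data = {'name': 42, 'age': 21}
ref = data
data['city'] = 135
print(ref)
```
{'name': 42, 'age': 21, 'city': 135}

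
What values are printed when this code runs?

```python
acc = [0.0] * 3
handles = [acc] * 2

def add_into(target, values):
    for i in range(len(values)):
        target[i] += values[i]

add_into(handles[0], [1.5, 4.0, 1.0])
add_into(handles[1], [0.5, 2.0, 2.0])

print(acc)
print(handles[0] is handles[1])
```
[2.0, 6.0, 3.0]
True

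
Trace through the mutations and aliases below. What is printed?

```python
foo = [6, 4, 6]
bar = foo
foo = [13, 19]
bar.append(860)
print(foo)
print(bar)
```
[13, 19]
[6, 4, 6, 860]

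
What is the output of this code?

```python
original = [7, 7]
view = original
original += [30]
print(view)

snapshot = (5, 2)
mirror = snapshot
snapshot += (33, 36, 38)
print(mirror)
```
[7, 7, 30]
(5, 2)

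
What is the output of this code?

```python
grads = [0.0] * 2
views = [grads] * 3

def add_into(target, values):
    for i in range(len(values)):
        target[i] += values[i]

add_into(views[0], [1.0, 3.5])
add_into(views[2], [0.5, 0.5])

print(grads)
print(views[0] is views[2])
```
[1.5, 4.0]
True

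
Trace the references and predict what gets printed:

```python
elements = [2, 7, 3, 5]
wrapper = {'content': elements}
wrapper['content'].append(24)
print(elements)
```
[2, 7, 3, 5, 24]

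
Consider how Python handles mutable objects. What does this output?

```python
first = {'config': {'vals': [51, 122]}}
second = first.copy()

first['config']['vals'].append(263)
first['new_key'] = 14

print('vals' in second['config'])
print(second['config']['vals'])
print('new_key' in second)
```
True
[51, 122, 263]
False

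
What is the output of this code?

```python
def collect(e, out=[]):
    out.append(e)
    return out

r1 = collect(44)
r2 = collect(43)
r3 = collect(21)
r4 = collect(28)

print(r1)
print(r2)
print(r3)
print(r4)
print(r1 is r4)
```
[44, 43, 21, 28]
[44, 43, 21, 28]
[44, 43, 21, 28]
[44, 43, 21, 28]
True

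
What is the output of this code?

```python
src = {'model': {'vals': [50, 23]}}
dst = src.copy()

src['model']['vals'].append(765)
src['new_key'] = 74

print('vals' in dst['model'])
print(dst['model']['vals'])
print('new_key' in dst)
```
True
[50, 23, 765]
False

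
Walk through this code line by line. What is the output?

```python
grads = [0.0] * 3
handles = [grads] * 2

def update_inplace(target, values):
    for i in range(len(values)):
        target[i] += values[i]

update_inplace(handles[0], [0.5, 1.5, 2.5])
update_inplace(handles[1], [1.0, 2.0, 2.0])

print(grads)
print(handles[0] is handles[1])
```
[1.5, 3.5, 4.5]
True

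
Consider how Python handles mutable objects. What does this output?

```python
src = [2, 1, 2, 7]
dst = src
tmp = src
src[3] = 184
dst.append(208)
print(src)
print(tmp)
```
[2, 1, 2, 184, 208]
[2, 1, 2, 184, 208]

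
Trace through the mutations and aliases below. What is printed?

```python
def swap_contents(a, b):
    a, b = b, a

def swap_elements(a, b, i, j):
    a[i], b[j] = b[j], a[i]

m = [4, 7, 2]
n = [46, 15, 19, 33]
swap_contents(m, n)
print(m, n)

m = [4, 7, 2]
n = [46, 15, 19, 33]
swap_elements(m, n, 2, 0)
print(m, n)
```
[4, 7, 2] [46, 15, 19, 33]
[4, 7, 46] [2, 15, 19, 33]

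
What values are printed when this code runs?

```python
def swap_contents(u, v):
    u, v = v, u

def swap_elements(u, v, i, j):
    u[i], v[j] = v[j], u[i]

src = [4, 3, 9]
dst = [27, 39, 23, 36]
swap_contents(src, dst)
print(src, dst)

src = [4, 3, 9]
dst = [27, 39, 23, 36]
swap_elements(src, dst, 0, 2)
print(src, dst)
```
[4, 3, 9] [27, 39, 23, 36]
[23, 3, 9] [27, 39, 4, 36]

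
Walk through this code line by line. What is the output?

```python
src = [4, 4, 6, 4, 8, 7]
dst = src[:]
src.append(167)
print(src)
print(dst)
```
[4, 4, 6, 4, 8, 7, 167]
[4, 4, 6, 4, 8, 7]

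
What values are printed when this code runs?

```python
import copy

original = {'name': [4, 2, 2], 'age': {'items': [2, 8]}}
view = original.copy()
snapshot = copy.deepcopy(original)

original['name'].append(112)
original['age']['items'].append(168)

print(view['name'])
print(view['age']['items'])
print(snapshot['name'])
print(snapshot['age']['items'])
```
[4, 2, 2, 112]
[2, 8, 168]
[4, 2, 2]
[2, 8]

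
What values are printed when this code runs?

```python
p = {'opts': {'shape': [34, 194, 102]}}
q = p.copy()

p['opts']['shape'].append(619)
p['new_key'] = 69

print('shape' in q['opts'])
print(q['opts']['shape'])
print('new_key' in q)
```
True
[34, 194, 102, 619]
False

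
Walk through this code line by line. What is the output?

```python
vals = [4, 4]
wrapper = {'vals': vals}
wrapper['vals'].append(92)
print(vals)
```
[4, 4, 92]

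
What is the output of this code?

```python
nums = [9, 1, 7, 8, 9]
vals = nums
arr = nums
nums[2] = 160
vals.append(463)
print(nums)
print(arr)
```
[9, 1, 160, 8, 9, 463]
[9, 1, 160, 8, 9, 463]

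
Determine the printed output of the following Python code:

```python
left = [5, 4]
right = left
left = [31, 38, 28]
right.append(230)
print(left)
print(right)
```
[31, 38, 28]
[5, 4, 230]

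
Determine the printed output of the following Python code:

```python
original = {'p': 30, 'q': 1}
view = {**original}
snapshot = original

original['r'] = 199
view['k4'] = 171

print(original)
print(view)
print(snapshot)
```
{'p': 30, 'q': 1, 'r': 199}
{'p': 30, 'q': 1, 'k4': 171}
{'p': 30, 'q': 1, 'r': 199}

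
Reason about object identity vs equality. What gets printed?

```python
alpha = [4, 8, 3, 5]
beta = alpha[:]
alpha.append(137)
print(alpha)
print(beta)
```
[4, 8, 3, 5, 137]
[4, 8, 3, 5]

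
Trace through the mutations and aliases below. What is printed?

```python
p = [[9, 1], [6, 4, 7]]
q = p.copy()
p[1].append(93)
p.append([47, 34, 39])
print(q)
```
[[9, 1], [6, 4, 7, 93]]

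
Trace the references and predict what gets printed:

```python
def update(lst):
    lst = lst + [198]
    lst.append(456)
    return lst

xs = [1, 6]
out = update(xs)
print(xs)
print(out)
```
[1, 6]
[1, 6, 198, 456]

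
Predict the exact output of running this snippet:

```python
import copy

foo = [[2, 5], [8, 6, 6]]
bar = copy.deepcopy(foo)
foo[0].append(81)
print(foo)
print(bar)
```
[[2, 5, 81], [8, 6, 6]]
[[2, 5], [8, 6, 6]]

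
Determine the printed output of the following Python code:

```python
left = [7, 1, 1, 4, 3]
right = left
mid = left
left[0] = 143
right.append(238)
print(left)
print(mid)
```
[143, 1, 1, 4, 3, 238]
[143, 1, 1, 4, 3, 238]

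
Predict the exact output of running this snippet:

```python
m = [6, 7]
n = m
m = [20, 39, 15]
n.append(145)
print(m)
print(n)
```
[20, 39, 15]
[6, 7, 145]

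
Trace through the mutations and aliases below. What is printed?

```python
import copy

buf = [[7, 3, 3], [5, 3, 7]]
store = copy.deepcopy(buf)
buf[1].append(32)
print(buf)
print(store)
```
[[7, 3, 3], [5, 3, 7, 32]]
[[7, 3, 3], [5, 3, 7]]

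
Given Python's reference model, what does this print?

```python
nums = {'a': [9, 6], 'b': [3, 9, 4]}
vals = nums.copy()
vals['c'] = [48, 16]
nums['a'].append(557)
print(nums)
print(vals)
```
{'a': [9, 6, 557], 'b': [3, 9, 4]}
{'a': [9, 6, 557], 'b': [3, 9, 4], 'c': [48, 16]}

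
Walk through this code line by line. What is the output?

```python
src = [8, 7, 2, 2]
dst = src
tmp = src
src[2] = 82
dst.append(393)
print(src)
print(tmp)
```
[8, 7, 82, 2, 393]
[8, 7, 82, 2, 393]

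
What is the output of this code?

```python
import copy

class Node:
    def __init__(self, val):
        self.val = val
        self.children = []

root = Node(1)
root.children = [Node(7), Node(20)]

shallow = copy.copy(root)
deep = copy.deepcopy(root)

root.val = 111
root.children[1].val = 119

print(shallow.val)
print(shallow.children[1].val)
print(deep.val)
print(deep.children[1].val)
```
1
119
1
20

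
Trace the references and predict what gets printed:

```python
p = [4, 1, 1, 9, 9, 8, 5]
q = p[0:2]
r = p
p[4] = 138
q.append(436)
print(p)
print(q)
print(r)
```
[4, 1, 1, 9, 138, 8, 5]
[4, 1, 436]
[4, 1, 1, 9, 138, 8, 5]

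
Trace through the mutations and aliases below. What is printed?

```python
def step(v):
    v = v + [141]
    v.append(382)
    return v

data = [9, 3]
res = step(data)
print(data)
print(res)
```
[9, 3]
[9, 3, 141, 382]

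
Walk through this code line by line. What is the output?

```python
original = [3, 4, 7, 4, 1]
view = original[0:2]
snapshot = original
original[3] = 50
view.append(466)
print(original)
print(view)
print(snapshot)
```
[3, 4, 7, 50, 1]
[3, 4, 466]
[3, 4, 7, 50, 1]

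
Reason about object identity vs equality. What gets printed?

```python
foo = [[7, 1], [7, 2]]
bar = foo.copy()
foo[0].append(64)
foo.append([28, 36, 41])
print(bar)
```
[[7, 1, 64], [7, 2]]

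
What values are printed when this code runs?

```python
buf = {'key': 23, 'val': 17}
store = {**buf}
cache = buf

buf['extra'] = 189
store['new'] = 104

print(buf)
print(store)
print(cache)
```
{'key': 23, 'val': 17, 'extra': 189}
{'key': 23, 'val': 17, 'new': 104}
{'key': 23, 'val': 17, 'extra': 189}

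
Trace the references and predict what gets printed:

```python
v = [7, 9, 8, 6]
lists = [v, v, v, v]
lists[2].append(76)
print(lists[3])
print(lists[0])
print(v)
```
[7, 9, 8, 6, 76]
[7, 9, 8, 6, 76]
[7, 9, 8, 6, 76]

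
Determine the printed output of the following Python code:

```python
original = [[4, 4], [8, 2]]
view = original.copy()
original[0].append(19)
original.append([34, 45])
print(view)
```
[[4, 4, 19], [8, 2]]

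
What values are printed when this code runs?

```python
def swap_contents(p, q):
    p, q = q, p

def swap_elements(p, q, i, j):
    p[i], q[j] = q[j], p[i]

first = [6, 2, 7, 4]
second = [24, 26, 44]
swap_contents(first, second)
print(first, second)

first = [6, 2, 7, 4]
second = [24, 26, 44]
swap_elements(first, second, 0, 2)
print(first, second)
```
[6, 2, 7, 4] [24, 26, 44]
[44, 2, 7, 4] [24, 26, 6]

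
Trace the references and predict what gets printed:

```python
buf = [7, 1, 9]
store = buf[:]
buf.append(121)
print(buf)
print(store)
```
[7, 1, 9, 121]
[7, 1, 9]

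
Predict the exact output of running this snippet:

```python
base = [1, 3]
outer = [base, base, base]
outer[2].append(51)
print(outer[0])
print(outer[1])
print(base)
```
[1, 3, 51]
[1, 3, 51]
[1, 3, 51]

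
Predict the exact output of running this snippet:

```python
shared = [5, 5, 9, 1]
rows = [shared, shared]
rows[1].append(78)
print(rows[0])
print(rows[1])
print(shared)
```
[5, 5, 9, 1, 78]
[5, 5, 9, 1, 78]
[5, 5, 9, 1, 78]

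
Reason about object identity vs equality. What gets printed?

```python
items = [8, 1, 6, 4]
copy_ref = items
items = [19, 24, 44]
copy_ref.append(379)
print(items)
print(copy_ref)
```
[19, 24, 44]
[8, 1, 6, 4, 379]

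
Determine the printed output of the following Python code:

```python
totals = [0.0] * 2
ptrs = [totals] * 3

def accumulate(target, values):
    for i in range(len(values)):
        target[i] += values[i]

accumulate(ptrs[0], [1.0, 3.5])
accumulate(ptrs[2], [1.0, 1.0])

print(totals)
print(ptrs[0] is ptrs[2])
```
[2.0, 4.5]
True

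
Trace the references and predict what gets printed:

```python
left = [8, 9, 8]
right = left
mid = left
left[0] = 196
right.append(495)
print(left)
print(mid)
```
[196, 9, 8, 495]
[196, 9, 8, 495]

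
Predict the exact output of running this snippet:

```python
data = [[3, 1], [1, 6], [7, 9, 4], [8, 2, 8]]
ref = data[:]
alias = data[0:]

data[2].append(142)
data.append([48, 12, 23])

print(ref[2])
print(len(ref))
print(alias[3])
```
[7, 9, 4, 142]
4
[8, 2, 8]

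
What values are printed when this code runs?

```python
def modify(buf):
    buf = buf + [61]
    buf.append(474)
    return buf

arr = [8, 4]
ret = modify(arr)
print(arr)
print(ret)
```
[8, 4]
[8, 4, 61, 474]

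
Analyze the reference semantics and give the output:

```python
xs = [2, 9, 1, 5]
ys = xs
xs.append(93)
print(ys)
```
[2, 9, 1, 5, 93]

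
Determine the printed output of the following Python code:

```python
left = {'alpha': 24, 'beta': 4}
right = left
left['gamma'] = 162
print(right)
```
{'alpha': 24, 'beta': 4, 'gamma': 162}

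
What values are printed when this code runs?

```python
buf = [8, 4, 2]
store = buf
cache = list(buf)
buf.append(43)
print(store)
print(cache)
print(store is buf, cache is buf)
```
[8, 4, 2, 43]
[8, 4, 2]
True False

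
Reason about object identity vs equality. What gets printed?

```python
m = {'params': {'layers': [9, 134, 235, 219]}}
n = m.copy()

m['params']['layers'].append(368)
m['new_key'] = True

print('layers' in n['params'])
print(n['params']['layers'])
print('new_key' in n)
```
True
[9, 134, 235, 219, 368]
False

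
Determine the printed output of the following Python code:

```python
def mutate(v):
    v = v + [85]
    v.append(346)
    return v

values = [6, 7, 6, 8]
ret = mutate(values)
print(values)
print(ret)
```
[6, 7, 6, 8]
[6, 7, 6, 8, 85, 346]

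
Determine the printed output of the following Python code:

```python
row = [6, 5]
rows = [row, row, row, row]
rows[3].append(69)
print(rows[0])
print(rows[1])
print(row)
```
[6, 5, 69]
[6, 5, 69]
[6, 5, 69]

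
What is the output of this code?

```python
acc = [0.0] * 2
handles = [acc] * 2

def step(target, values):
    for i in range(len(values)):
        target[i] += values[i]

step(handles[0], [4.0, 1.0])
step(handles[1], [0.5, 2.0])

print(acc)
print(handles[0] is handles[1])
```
[4.5, 3.0]
True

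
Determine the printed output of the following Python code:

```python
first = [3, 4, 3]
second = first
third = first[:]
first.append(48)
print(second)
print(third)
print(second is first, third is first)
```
[3, 4, 3, 48]
[3, 4, 3]
True False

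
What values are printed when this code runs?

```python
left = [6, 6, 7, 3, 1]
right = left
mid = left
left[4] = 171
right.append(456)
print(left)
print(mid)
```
[6, 6, 7, 3, 171, 456]
[6, 6, 7, 3, 171, 456]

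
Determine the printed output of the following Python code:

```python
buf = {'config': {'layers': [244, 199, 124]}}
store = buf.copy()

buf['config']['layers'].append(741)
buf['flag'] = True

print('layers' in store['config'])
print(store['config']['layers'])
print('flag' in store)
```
True
[244, 199, 124, 741]
False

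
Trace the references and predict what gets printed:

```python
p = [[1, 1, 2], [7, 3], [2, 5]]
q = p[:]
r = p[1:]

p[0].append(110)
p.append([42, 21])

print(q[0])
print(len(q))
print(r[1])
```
[1, 1, 2, 110]
3
[2, 5]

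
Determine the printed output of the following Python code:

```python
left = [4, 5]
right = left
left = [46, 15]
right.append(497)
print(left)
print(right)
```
[46, 15]
[4, 5, 497]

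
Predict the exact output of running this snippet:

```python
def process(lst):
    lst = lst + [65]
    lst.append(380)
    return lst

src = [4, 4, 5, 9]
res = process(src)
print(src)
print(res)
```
[4, 4, 5, 9]
[4, 4, 5, 9, 65, 380]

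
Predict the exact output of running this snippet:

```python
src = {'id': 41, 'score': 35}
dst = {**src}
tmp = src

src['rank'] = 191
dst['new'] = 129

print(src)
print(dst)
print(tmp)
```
{'id': 41, 'score': 35, 'rank': 191}
{'id': 41, 'score': 35, 'new': 129}
{'id': 41, 'score': 35, 'rank': 191}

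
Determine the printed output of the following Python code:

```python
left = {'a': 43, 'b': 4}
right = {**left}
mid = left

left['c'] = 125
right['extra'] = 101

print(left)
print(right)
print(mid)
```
{'a': 43, 'b': 4, 'c': 125}
{'a': 43, 'b': 4, 'extra': 101}
{'a': 43, 'b': 4, 'c': 125}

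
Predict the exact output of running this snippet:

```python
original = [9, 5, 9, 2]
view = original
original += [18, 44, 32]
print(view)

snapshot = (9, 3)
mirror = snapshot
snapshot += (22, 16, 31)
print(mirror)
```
[9, 5, 9, 2, 18, 44, 32]
(9, 3)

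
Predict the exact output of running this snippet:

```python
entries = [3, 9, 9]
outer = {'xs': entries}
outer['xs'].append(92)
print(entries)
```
[3, 9, 9, 92]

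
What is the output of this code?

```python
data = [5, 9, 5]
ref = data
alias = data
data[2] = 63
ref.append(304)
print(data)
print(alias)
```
[5, 9, 63, 304]
[5, 9, 63, 304]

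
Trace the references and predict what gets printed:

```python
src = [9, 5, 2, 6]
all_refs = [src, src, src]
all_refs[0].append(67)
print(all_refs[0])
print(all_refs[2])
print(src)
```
[9, 5, 2, 6, 67]
[9, 5, 2, 6, 67]
[9, 5, 2, 6, 67]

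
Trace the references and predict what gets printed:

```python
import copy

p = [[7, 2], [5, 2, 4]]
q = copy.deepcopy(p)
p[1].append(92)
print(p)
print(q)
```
[[7, 2], [5, 2, 4, 92]]
[[7, 2], [5, 2, 4]]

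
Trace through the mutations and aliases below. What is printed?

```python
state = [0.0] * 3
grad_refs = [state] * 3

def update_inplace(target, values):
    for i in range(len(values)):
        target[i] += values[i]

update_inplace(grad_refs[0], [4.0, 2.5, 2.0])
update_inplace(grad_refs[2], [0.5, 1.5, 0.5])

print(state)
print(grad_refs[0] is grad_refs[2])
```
[4.5, 4.0, 2.5]
True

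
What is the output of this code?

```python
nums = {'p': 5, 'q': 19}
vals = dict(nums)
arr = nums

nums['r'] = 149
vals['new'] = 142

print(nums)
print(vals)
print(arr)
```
{'p': 5, 'q': 19, 'r': 149}
{'p': 5, 'q': 19, 'new': 142}
{'p': 5, 'q': 19, 'r': 149}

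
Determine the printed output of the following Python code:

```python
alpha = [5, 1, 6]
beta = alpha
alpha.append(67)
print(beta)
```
[5, 1, 6, 67]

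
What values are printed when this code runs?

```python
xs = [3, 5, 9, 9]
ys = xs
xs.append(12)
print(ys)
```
[3, 5, 9, 9, 12]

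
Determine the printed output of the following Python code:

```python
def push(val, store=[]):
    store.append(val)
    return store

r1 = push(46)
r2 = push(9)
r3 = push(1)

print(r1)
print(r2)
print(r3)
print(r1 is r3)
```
[46, 9, 1]
[46, 9, 1]
[46, 9, 1]
True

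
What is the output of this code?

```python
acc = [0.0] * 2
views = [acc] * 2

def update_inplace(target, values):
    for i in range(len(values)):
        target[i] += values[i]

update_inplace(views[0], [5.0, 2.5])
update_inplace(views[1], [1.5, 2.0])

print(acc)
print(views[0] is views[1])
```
[6.5, 4.5]
True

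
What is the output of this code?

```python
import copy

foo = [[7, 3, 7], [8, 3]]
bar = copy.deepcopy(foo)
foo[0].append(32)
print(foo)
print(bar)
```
[[7, 3, 7, 32], [8, 3]]
[[7, 3, 7], [8, 3]]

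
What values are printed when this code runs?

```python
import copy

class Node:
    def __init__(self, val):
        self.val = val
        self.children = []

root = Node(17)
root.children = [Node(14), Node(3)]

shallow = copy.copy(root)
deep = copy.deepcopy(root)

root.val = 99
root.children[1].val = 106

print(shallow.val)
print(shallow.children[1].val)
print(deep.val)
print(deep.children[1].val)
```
17
106
17
3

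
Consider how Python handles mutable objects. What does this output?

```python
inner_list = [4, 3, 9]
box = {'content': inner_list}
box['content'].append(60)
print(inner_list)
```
[4, 3, 9, 60]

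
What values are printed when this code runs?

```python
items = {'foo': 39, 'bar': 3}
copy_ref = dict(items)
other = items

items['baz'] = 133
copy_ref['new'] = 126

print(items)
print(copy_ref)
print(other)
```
{'foo': 39, 'bar': 3, 'baz': 133}
{'foo': 39, 'bar': 3, 'new': 126}
{'foo': 39, 'bar': 3, 'baz': 133}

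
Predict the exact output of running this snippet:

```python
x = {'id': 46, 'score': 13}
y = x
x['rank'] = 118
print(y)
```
{'id': 46, 'score': 13, 'rank': 118}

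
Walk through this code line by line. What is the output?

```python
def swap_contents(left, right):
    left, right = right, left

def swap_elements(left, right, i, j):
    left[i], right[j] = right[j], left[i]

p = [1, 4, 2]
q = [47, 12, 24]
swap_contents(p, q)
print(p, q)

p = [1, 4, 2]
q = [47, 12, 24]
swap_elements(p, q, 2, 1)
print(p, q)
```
[1, 4, 2] [47, 12, 24]
[1, 4, 12] [47, 2, 24]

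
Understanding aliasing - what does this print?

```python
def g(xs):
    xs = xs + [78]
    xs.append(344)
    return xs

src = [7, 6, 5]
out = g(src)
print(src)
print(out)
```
[7, 6, 5]
[7, 6, 5, 78, 344]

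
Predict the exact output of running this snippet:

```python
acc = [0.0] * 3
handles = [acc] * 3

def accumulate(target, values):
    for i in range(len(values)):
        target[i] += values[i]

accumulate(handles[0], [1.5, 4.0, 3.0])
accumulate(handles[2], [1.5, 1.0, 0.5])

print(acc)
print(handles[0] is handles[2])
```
[3.0, 5.0, 3.5]
True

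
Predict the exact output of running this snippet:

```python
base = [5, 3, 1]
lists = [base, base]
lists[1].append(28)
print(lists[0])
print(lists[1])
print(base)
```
[5, 3, 1, 28]
[5, 3, 1, 28]
[5, 3, 1, 28]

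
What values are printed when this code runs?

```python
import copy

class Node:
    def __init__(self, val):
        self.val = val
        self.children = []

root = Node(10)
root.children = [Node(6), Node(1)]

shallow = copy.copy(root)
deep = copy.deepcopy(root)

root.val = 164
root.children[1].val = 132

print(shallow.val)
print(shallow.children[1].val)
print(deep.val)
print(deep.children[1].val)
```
10
132
10
1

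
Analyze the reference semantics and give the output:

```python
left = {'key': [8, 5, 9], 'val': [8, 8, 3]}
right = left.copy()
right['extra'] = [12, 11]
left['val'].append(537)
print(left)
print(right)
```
{'key': [8, 5, 9], 'val': [8, 8, 3, 537]}
{'key': [8, 5, 9], 'val': [8, 8, 3, 537], 'extra': [12, 11]}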